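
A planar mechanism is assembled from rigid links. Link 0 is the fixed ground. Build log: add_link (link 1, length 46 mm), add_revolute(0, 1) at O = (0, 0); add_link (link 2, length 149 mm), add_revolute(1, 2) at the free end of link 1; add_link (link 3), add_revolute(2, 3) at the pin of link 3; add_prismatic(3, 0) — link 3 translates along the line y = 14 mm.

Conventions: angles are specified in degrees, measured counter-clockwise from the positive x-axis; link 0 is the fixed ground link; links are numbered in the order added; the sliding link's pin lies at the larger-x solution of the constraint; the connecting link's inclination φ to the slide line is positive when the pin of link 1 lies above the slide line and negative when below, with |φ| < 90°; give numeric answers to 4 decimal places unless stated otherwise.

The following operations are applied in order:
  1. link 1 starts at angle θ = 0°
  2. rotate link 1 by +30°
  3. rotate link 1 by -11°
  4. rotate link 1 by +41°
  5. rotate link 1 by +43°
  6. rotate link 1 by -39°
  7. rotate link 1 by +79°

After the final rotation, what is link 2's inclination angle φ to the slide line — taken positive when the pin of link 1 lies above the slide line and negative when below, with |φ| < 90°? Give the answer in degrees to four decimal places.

geometry: r = 46 mm, L = 149 mm, e = 14 mm; θ starts at 0°
rotate link 1 by +30°: θ ← 0° +30° = 30°
rotate link 1 by -11°: θ ← 30° -11° = 19°
rotate link 1 by +41°: θ ← 19° +41° = 60°
rotate link 1 by +43°: θ ← 60° +43° = 103°
rotate link 1 by -39°: θ ← 103° -39° = 64°
rotate link 1 by +79°: θ ← 64° +79° = 143°
h = r sin θ − e = 27.683491 − 14 = 13.683491
sin φ = h / L = 13.683491 / 149 = 0.09183551
φ = arcsin(0.09183551) = 5.269211°

5.2692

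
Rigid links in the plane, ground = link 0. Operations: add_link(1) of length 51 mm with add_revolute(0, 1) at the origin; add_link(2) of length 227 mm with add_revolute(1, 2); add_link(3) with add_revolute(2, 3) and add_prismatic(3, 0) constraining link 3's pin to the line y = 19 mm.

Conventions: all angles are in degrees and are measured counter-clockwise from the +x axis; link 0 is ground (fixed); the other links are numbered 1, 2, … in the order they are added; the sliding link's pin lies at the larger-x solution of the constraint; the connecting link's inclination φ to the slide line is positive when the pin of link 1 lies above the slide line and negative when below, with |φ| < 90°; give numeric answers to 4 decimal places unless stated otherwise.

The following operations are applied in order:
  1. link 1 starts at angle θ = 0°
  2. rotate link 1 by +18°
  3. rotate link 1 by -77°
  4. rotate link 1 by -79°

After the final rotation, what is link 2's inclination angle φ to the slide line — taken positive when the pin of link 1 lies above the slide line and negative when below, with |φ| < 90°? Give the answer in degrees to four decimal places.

geometry: r = 51 mm, L = 227 mm, e = 19 mm; θ starts at 0°
rotate link 1 by +18°: θ ← 0° +18° = 18°
rotate link 1 by -77°: θ ← 18° -77° = -59°
rotate link 1 by -79°: θ ← -59° -79° = -138°
h = r sin θ − e = -34.125661 − 19 = -53.125661
sin φ = h / L = -53.125661 / 227 = -0.23403375
φ = arcsin(-0.23403375) = -13.534672°

-13.5347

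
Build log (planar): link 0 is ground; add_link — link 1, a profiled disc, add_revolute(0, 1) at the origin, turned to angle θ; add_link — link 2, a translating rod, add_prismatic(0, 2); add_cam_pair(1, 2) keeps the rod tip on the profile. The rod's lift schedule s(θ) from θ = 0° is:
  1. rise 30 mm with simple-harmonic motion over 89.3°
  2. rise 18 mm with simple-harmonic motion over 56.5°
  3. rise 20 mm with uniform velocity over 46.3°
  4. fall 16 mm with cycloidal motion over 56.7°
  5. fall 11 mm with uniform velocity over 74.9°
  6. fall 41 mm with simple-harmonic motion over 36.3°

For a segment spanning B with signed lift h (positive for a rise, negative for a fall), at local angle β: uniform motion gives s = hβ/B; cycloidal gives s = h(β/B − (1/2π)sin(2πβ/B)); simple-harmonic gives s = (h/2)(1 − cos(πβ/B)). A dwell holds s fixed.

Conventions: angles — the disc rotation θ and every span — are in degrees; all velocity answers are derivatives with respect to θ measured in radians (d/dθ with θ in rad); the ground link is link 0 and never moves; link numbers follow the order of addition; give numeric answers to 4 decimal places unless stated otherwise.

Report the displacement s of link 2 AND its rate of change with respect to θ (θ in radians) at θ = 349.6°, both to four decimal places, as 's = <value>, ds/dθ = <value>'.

seg 1 [0°–89.3°] simple-harmonic, h=30: full span → s += 30 → s = 30.0000
seg 2 [89.3°–145.8°] simple-harmonic, h=18: full span → s += 18 → s = 48.0000
seg 3 [145.8°–192.1°] uniform, h=20: full span → s += 20 → s = 68.0000
seg 4 [192.1°–248.8°] cycloidal, h=-16: full span → s += -16 → s = 52.0000
seg 5 [248.8°–323.7°] uniform, h=-11: full span → s += -11 → s = 41.0000
seg 6 [323.7°–360°] simple-harmonic, h=-41: θ=349.6° here. β=25.9, B=36.3. -41/2·(1 − cos(π·0.7135)) = -33.2419 → s = 7.7581
velocity in seg [323.7°–360°] (simple-harmonic), θ in radians: β = 25.9° = 0.4520 rad, B = 36.3° = 0.6336 rad; ds/dθ = (πh/(2B)) sin(πβ/B) = (π·(-41)/(2·0.6336)) sin(π·0.7135) = -79.631909 mm/rad

s = 7.7581, ds/dθ = -79.6319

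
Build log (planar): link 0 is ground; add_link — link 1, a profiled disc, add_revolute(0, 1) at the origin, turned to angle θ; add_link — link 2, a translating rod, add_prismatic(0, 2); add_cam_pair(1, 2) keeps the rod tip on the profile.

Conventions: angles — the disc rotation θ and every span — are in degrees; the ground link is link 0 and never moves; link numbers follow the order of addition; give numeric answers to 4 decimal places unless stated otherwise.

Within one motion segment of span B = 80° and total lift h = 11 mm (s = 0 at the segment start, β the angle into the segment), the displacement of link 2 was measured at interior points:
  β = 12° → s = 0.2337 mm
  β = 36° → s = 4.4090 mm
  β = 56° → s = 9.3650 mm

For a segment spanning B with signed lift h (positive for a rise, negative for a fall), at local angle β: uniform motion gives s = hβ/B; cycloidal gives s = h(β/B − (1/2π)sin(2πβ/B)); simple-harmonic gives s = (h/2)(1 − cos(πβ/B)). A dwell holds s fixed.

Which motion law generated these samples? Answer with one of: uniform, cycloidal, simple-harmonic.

candidates at β/B = r: uniform s = h·r (linear in β); cycloidal s = h·(r − sin(2πr)/(2π)); simple-harmonic s = (h/2)(1 − cos(πr))
β=12°: printed 0.2337 | uniform 1.6500, cycloidal 0.2337, simple-harmonic 0.5995
β=36°: printed 4.4090 | uniform 4.9500, cycloidal 4.4090, simple-harmonic 4.6396
β=56°: printed 9.3650 | uniform 7.7000, cycloidal 9.3650, simple-harmonic 8.7328
only one law matches every sample → cycloidal

cycloidal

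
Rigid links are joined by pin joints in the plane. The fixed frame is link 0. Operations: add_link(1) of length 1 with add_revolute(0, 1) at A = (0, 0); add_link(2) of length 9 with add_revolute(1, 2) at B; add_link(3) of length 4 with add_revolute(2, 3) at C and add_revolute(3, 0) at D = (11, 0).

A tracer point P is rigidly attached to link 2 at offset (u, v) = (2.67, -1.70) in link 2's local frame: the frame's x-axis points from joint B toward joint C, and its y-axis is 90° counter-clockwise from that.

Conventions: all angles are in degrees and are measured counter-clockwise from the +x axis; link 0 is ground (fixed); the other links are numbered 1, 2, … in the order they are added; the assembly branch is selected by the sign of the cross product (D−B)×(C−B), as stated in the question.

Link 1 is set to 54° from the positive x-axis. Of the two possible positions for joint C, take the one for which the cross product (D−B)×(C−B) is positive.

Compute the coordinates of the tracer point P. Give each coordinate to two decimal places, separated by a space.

A=(0,0), D=(11.00,0)
B = A + 1.00·(cos54°, sin54°) = (0.5878, 0.8090)
|BD| = 10.4436
circle(B,9.00) ∩ circle(D,4.00): a=8.3338, h=3.3983
  candidates: C₊=(9.1597,3.5515) cross=35.491; C₋=(8.6332,-3.2247) cross=-35.491
  branch + wants cross > 0 → take C=(9.1597,3.5515) (cross=35.491)
ex = (C−B)/|BC| = (0.9524,0.3047); ey = (-0.3047,0.9524)
P = B + 2.67·ex + -1.70·ey = (3.6488,0.0035)

3.65 0.00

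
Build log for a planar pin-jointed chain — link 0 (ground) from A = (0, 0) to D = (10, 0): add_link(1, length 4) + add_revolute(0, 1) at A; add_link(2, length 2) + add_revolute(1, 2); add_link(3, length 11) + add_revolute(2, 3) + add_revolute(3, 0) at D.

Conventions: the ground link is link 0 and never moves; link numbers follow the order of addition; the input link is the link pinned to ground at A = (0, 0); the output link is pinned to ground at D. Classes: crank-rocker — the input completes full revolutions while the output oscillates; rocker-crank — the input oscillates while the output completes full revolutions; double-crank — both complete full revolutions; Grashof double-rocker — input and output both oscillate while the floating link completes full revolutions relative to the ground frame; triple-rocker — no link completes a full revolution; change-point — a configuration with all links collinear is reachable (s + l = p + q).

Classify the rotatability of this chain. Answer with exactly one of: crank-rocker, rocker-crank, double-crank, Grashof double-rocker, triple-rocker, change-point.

lengths: ground=10, input=4, coupler=2, output=11
sorted: s=2 (shortest), l=11 (longest), p+q=14
s + l = 13 vs p + q = 14
s + l < p + q (Grashof) with shortest = coupler link → Grashof double-rocker

Grashof double-rocker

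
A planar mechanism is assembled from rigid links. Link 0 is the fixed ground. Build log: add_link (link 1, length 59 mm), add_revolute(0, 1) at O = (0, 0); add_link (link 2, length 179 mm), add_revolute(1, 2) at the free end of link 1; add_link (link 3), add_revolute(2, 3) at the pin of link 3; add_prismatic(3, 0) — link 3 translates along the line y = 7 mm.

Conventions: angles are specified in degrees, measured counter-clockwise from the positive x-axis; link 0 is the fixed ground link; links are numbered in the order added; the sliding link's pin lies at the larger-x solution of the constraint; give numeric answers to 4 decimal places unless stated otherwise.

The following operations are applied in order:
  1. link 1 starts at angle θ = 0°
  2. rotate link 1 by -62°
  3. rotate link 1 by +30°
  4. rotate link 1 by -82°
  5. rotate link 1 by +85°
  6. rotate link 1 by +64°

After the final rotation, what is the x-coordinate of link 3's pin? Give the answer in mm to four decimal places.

geometry: r = 59 mm, L = 179 mm, e = 7 mm; θ starts at 0°
rotate link 1 by -62°: θ ← 0° -62° = -62°
rotate link 1 by +30°: θ ← -62° +30° = -32°
rotate link 1 by -82°: θ ← -32° -82° = -114°
rotate link 1 by +85°: θ ← -114° +85° = -29°
rotate link 1 by +64°: θ ← -29° +64° = 35°
crank pin P = (r cos θ, r sin θ) = (48.329971, 33.841010)
h = r sin θ − e = 33.841010 − 7 = 26.841010
x = r cos θ + √(L² − h²) = 48.329971 + 176.976157 = 225.306128

225.3061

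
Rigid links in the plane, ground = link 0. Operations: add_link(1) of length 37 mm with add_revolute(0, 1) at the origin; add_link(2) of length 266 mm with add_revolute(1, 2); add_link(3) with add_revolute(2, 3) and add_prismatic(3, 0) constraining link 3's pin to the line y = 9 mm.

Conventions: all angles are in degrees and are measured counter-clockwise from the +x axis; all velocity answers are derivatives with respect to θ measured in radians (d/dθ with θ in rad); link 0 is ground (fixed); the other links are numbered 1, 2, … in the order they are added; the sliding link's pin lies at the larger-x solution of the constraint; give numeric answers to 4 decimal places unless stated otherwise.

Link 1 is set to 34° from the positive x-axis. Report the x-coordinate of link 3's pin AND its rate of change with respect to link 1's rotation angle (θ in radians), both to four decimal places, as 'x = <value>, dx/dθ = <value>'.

geometry: r = 37 mm, L = 266 mm, e = 9 mm
crank pin P = (r cos θ, r sin θ) = (30.674390, 20.690137)
h = r sin θ − e = 20.690137 − 9 = 11.690137
x = r cos θ + √(L² − h²) = 30.674390 + 265.742997 = 296.417388
dx/dθ = −r sin θ − h·r cos θ/√(L² − h²) (θ in radians; h = 11.690137) = -22.039516

x = 296.4174, dx/dθ = -22.0395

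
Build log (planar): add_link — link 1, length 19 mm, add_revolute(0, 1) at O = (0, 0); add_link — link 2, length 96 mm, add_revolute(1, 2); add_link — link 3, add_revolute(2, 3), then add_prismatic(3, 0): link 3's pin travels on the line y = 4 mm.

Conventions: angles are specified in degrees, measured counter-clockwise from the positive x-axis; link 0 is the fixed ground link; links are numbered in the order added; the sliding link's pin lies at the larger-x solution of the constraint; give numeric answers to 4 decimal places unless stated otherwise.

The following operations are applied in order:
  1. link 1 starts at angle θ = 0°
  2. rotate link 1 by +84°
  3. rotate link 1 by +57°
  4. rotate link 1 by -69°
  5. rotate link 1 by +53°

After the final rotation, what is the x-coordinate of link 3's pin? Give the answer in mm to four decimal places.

geometry: r = 19 mm, L = 96 mm, e = 4 mm; θ starts at 0°
rotate link 1 by +84°: θ ← 0° +84° = 84°
rotate link 1 by +57°: θ ← 84° +57° = 141°
rotate link 1 by -69°: θ ← 141° -69° = 72°
rotate link 1 by +53°: θ ← 72° +53° = 125°
crank pin P = (r cos θ, r sin θ) = (-10.897952, 15.563889)
h = r sin θ − e = 15.563889 − 4 = 11.563889
x = r cos θ + √(L² − h²) = -10.897952 + 95.300978 = 84.403026

84.4030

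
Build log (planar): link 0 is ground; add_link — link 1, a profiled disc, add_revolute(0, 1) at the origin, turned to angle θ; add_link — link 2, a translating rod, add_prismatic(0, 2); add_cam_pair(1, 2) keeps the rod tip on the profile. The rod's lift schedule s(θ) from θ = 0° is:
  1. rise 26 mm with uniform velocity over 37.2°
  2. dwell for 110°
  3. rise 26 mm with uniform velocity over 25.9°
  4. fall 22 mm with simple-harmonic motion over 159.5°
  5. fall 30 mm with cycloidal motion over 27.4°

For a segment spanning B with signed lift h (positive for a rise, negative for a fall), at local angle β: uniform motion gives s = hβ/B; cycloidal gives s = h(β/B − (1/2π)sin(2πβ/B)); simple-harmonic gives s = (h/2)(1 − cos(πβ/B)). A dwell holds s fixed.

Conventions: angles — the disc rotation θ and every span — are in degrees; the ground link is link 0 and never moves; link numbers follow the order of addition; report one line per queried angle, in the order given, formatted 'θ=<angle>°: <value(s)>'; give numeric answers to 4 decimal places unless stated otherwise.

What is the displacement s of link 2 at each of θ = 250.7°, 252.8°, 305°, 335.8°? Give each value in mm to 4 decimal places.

seg 1 [0°–37.2°] uniform, h=26: full span → s += 26 → s = 26.0000
seg 2 [37.2°–147.2°] dwell: s stays 26.0000
seg 3 [147.2°–173.1°] uniform, h=26: full span → s += 26 → s = 52.0000
seg 4 [173.1°–332.6°] simple-harmonic, h=-22: θ=250.7° here. β=77.6, B=159.5. -22/2·(1 − cos(π·0.4865)) = -10.5343 → s = 41.4657
seg 4 [173.1°–332.6°] simple-harmonic, h=-22: θ=252.8° here. β=79.7, B=159.5. -22/2·(1 − cos(π·0.4997)) = -10.9892 → s = 41.0108
seg 4 [173.1°–332.6°] simple-harmonic, h=-22: θ=305° here. β=131.9, B=159.5. -22/2·(1 − cos(π·0.8270)) = -20.4142 → s = 31.5858
seg 4 [173.1°–332.6°] simple-harmonic, h=-22: full span → s += -22 → s = 30.0000
seg 5 [332.6°–360°] cycloidal, h=-30: θ=335.8° here. β=3.2, B=27.4. -30·(0.1168 − sin(2π·0.1168)/(2π)) = -0.3061 → s = 29.6939

θ=250.7°: 41.4657
θ=252.8°: 41.0108
θ=305°: 31.5858
θ=335.8°: 29.6939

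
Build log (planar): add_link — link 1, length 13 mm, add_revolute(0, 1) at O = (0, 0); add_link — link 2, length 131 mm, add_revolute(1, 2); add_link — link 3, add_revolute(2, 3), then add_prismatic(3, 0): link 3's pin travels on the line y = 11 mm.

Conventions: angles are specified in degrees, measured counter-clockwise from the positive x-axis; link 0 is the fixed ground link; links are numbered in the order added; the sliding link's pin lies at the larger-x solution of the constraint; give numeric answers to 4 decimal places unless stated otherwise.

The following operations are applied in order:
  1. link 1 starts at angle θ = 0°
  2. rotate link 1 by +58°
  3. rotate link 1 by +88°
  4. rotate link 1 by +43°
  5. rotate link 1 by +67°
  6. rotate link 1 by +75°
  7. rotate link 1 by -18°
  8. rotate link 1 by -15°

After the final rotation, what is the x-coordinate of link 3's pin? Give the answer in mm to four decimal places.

geometry: r = 13 mm, L = 131 mm, e = 11 mm; θ starts at 0°
rotate link 1 by +58°: θ ← 0° +58° = 58°
rotate link 1 by +88°: θ ← 58° +88° = 146°
rotate link 1 by +43°: θ ← 146° +43° = 189°
rotate link 1 by +67°: θ ← 189° +67° = 256°
rotate link 1 by +75°: θ ← 256° +75° = 331°
rotate link 1 by -18°: θ ← 331° -18° = 313°
rotate link 1 by -15°: θ ← 313° -15° = 298°
crank pin P = (r cos θ, r sin θ) = (6.103130, -11.478319)
h = r sin θ − e = -11.478319 − 11 = -22.478319
x = r cos θ + √(L² − h²) = 6.103130 + 129.057062 = 135.160192

135.1602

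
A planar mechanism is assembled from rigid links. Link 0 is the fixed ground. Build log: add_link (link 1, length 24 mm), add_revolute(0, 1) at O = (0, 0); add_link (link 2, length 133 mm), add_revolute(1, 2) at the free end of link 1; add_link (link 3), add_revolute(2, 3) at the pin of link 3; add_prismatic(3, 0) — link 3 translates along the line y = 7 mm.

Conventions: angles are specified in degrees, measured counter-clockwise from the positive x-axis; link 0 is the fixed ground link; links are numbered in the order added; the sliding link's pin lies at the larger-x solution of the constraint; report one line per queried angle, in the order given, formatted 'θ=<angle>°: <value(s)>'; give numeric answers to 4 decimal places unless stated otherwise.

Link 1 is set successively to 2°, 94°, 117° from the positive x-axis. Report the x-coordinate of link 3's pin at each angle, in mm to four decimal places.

geometry: r = 24 mm, L = 133 mm, e = 7 mm
θ=2°: crank pin P = (r cos θ, r sin θ) = (23.985380, 0.837588)
θ=2°: h = r sin θ − e = 0.837588 − 7 = -6.162412
θ=2°: x = r cos θ + √(L² − h²) = 23.985380 + 132.857159 = 156.842539
θ=94°: crank pin P = (r cos θ, r sin θ) = (-1.674155, 23.941537)
θ=94°: h = r sin θ − e = 23.941537 − 7 = 16.941537
θ=94°: x = r cos θ + √(L² − h²) = -1.674155 + 131.916581 = 130.242426
θ=117°: crank pin P = (r cos θ, r sin θ) = (-10.895772, 21.384157)
θ=117°: h = r sin θ − e = 21.384157 − 7 = 14.384157
θ=117°: x = r cos θ + √(L² − h²) = -10.895772 + 132.219878 = 121.324106

θ=2°: 156.8425
θ=94°: 130.2424
θ=117°: 121.3241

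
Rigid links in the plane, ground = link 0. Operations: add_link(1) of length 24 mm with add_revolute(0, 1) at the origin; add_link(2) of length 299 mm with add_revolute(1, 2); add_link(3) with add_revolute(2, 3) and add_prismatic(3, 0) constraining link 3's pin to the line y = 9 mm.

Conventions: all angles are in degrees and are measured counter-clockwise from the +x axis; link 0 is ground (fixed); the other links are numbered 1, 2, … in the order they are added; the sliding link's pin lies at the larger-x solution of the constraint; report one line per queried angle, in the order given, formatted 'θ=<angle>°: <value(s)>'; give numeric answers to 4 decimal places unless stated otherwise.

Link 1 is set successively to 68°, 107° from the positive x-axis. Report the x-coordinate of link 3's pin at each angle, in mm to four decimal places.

geometry: r = 24 mm, L = 299 mm, e = 9 mm
θ=68°: crank pin P = (r cos θ, r sin θ) = (8.990558, 22.252413)
θ=68°: h = r sin θ − e = 22.252413 − 9 = 13.252413
θ=68°: x = r cos θ + √(L² − h²) = 8.990558 + 298.706166 = 307.696724
θ=107°: crank pin P = (r cos θ, r sin θ) = (-7.016921, 22.951314)
θ=107°: h = r sin θ − e = 22.951314 − 9 = 13.951314
θ=107°: x = r cos θ + √(L² − h²) = -7.016921 + 298.674339 = 291.657418

θ=68°: 307.6967
θ=107°: 291.6574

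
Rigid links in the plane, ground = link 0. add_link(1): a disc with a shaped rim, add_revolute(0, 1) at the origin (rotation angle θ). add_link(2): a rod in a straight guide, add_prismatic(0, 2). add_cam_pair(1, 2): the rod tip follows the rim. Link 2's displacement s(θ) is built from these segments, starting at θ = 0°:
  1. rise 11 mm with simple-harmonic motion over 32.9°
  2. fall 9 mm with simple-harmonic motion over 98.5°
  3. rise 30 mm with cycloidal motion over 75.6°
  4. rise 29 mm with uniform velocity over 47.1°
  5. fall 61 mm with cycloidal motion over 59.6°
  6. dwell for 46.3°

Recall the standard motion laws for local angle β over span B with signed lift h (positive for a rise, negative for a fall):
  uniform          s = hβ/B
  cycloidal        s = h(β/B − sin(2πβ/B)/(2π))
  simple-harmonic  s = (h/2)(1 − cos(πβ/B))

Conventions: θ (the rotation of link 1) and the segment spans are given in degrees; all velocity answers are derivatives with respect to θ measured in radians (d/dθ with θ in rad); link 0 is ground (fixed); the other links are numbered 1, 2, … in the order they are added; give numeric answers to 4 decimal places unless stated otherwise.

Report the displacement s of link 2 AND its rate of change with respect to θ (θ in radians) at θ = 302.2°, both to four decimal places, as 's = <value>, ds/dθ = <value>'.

segment 1 (0° to 32.9°, simple-harmonic, h = 11) is passed completely: s = 0.0000 + (11) = 11.0000
segment 2 (32.9° to 131.4°, simple-harmonic, h = -9) is passed completely: s = 11.0000 + (-9) = 2.0000
segment 3 (131.4° to 207°, cycloidal, h = 30) is passed completely: s = 2.0000 + (30) = 32.0000
segment 4 (207° to 254.1°, uniform, h = 29) is passed completely: s = 32.0000 + (29) = 61.0000
θ = 302.2° falls in segment 5 (254.1° to 313.7°, cycloidal, h = -61): β = 302.2 − 254.1 = 48.1°, B = 59.6°; Δs = -61·(0.8070 − sin(2π·0.8070)/(2π)) = -58.3213; s = 61.0000 − 58.3213 = 2.6787
velocity in seg [254.1°–313.7°] (cycloidal), θ in radians: β = 48.1° = 0.8395 rad, B = 59.6° = 1.0402 rad; ds/dθ = (h/B)(1 − cos(2πβ/B)) = ((-61)/1.0402)(1 − cos(2π·0.8070)) = -38.069531 mm/rad

s = 2.6787, ds/dθ = -38.0695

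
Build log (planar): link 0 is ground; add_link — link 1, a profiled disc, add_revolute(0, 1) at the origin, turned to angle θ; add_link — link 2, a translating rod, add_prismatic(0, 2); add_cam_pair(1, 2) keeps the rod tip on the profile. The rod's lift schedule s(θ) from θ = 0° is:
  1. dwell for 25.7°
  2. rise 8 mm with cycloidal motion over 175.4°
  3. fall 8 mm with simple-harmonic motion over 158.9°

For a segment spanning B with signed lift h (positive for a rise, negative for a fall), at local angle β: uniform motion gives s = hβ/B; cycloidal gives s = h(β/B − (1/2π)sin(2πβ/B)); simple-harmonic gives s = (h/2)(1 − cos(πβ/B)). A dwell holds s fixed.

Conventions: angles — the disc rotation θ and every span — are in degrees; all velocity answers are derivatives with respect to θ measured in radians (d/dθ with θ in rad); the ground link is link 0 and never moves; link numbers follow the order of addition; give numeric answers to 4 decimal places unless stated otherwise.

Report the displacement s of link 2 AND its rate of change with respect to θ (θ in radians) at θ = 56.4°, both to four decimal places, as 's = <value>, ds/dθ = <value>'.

seg 1 [0°–25.7°] dwell: s stays 0.0000
seg 2 [25.7°–201.1°] cycloidal, h=8: θ=56.4° here. β=30.7, B=175.4. 8·(0.1750 − sin(2π·0.1750)/(2π)) = 0.2657 → s = 0.2657
velocity in seg [25.7°–201.1°] (cycloidal), θ in radians: β = 30.7° = 0.5358 rad, B = 175.4° = 3.0613 rad; ds/dθ = (h/B)(1 − cos(2πβ/B)) = (8/3.0613)(1 − cos(2π·0.1750)) = 1.427283 mm/rad

s = 0.2657, ds/dθ = 1.4273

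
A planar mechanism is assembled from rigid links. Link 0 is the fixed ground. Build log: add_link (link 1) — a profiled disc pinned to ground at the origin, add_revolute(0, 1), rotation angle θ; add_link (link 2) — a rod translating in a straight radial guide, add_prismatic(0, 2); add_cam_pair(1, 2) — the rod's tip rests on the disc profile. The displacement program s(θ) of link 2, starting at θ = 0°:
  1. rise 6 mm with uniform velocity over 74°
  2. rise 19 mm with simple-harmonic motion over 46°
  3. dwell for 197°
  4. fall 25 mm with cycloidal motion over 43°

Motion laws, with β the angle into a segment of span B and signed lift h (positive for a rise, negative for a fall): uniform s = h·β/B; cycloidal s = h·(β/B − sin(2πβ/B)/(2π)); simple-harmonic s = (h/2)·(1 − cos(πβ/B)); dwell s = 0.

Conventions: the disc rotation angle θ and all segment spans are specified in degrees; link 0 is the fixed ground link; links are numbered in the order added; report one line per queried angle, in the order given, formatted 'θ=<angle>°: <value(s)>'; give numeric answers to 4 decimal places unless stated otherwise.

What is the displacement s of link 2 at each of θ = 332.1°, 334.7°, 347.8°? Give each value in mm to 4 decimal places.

seg 1 [0°–74°] uniform, h=6: full span → s += 6 → s = 6.0000
seg 2 [74°–120°] simple-harmonic, h=19: full span → s += 19 → s = 25.0000
seg 3 [120°–317°] dwell: s stays 25.0000
seg 4 [317°–360°] cycloidal, h=-25: θ=332.1° here. β=15.1, B=43. -25·(0.3512 − sin(2π·0.3512)/(2π)) = -5.5773 → s = 19.4227
seg 4 [317°–360°] cycloidal, h=-25: θ=334.7° here. β=17.7, B=43. -25·(0.4116 − sin(2π·0.4116)/(2π)) = -8.1932 → s = 16.8068
seg 4 [317°–360°] cycloidal, h=-25: θ=347.8° here. β=30.8, B=43. -25·(0.7163 − sin(2π·0.7163)/(2π)) = -21.7969 → s = 3.2031

θ=332.1°: 19.4227
θ=334.7°: 16.8068
θ=347.8°: 3.2031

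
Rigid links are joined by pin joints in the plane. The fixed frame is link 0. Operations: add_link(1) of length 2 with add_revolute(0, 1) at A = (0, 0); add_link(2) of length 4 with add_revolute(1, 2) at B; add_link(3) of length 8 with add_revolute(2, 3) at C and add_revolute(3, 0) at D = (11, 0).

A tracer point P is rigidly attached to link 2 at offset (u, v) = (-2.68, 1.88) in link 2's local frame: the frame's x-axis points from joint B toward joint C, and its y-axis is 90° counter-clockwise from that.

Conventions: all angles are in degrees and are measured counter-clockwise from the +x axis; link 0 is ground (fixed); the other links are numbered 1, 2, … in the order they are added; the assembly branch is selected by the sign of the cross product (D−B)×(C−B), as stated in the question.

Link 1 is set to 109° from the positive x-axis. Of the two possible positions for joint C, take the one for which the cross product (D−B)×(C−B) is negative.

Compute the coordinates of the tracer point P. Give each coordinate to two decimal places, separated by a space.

A=(0,0), D=(11.00,0)
B = A + 2.00·(cos109°, sin109°) = (-0.6511, 1.8910)
|BD| = 11.8036
circle(B,4.00) ∩ circle(D,8.00): a=3.8685, h=1.0171
  candidates: C₊=(3.3304,2.2752) cross=12.006; C₋=(3.0045,0.2673) cross=-12.006
  branch - wants cross < 0 → take C=(3.0045,0.2673) (cross=-12.006)
ex = (C−B)/|BC| = (0.9139,-0.4059); ey = (0.4059,0.9139)
P = B + -2.68·ex + 1.88·ey = (-2.3372,4.6971)

-2.34 4.70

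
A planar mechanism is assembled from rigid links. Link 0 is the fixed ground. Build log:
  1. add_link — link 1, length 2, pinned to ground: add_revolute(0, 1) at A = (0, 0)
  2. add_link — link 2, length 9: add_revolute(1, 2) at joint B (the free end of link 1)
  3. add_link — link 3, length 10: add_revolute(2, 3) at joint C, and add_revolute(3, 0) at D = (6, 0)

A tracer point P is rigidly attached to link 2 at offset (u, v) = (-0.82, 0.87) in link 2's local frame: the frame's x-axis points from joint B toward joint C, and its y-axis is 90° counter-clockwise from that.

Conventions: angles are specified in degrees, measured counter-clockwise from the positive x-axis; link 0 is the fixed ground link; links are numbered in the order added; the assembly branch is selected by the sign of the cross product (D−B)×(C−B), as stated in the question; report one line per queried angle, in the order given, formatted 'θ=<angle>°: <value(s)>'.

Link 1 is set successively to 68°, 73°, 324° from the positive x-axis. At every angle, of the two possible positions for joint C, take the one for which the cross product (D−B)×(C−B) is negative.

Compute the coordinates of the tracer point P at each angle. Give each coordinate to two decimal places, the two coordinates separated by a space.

A=(0,0), D=(6.00,0)
θ=68°: B = A + 2.00·(cos68°, sin68°) = (0.7492, 1.8544)
θ=68°: |BD| = 5.5686
θ=68°: circle(B,9.00) ∩ circle(D,10.00): a=1.0783, h=8.9352
θ=68°:   candidates: C₊=(4.7414,9.9205) cross=49.756; C₋=(-1.2095,-6.9299) cross=-49.756
θ=68°:   branch - wants cross < 0 → take C=(-1.2095,-6.9299) (cross=-49.756)
θ=68°: ex = (C−B)/|BC| = (-0.2176,-0.9760); ey = (0.9760,-0.2176)
θ=68°: P = B + -0.82·ex + 0.87·ey = (1.7768,2.4654)
θ=73°: B = A + 2.00·(cos73°, sin73°) = (0.5847, 1.9126)
θ=73°: |BD| = 5.7431
θ=73°: circle(B,9.00) ∩ circle(D,10.00): a=1.2174, h=8.9173
θ=73°:   candidates: C₊=(4.7023,9.9154) cross=51.213; C₋=(-1.2371,-6.9011) cross=-51.213
θ=73°:   branch - wants cross < 0 → take C=(-1.2371,-6.9011) (cross=-51.213)
θ=73°: ex = (C−B)/|BC| = (-0.2024,-0.9793); ey = (0.9793,-0.2024)
θ=73°: P = B + -0.82·ex + 0.87·ey = (1.6027,2.5395)
θ=324°: B = A + 2.00·(cos324°, sin324°) = (1.6180, -1.1756)
θ=324°: |BD| = 4.5369
θ=324°: circle(B,9.00) ∩ circle(D,10.00): a=0.1745, h=8.9983
θ=324°:   candidates: C₊=(-0.5450,7.5606) cross=40.825; C₋=(4.1182,-9.8213) cross=-40.825
θ=324°:   branch - wants cross < 0 → take C=(4.1182,-9.8213) (cross=-40.825)
θ=324°: ex = (C−B)/|BC| = (0.2778,-0.9606); ey = (0.9606,0.2778)
θ=324°: P = B + -0.82·ex + 0.87·ey = (2.2260,-0.1462)

θ=68°: 1.78 2.47
θ=73°: 1.60 2.54
θ=324°: 2.23 -0.15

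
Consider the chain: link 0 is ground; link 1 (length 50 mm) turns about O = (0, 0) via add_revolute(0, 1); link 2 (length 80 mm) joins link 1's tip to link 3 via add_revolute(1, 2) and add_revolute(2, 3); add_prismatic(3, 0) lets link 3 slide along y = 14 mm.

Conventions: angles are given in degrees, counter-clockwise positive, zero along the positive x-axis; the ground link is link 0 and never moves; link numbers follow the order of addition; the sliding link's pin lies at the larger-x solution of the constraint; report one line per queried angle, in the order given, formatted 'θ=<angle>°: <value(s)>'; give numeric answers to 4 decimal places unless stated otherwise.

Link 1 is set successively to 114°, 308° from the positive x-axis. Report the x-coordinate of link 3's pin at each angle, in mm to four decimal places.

geometry: r = 50 mm, L = 80 mm, e = 14 mm
θ=114°: crank pin P = (r cos θ, r sin θ) = (-20.336832, 45.677273)
θ=114°: h = r sin θ − e = 45.677273 − 14 = 31.677273
θ=114°: x = r cos θ + √(L² − h²) = -20.336832 + 73.461217 = 53.124385
θ=308°: crank pin P = (r cos θ, r sin θ) = (30.783074, -39.400538)
θ=308°: h = r sin θ − e = -39.400538 − 14 = -53.400538
θ=308°: x = r cos θ + √(L² − h²) = 30.783074 + 59.568302 = 90.351376

θ=114°: 53.1244
θ=308°: 90.3514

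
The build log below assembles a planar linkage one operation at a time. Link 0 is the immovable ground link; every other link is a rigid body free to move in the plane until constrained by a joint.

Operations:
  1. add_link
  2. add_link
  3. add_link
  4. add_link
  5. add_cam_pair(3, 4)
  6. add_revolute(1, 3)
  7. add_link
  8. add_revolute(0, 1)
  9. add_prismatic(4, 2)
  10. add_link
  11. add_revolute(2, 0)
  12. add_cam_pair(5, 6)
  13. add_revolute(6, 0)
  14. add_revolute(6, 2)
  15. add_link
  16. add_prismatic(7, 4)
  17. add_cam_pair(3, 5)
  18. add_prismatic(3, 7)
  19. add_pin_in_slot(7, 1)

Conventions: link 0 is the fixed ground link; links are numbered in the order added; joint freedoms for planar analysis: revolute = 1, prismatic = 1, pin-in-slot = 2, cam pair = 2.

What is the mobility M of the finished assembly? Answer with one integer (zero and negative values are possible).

ground; <1,0,0>
#1 <2,0,0>
#2 <3,0,0>
#3 <4,0,0>
#4 <5,0,0>
C:3↔4 J2 <5,0,1>
R:1↔3 J1 <5,1,1>
#5 <6,1,1>
R:0↔1 J1 <6,2,1>
P:4↔2 J1 <6,3,1>
#6 <7,3,1>
R:2↔0 J1 <7,4,1>
C:5↔6 J2 <7,4,2>
R:6↔0 J1 <7,5,2>
R:6↔2 J1 <7,6,2>
#7 <8,6,2>
P:7↔4 J1 <8,7,2>
C:3↔5 J2 <8,7,3>
P:3↔7 J1 <8,8,3>
PS:7↔1 J2 <8,8,4>
3×7 − 2×8 − 1×4 = 1

M = 1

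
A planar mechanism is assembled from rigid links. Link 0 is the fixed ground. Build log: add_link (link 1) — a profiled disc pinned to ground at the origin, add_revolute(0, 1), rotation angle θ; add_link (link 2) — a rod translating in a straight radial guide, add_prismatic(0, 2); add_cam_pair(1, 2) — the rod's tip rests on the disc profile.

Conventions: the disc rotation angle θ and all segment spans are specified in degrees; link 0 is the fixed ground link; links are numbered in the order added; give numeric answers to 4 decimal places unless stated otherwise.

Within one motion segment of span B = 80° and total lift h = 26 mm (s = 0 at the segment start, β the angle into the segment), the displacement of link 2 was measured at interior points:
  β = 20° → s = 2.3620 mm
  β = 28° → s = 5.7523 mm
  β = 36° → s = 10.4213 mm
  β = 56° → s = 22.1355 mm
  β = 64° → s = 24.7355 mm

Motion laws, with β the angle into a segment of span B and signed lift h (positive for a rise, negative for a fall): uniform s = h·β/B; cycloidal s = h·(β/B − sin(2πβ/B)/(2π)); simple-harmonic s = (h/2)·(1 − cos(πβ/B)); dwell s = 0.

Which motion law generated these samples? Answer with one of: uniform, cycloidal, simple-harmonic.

candidates at β/B = r: uniform s = h·r (linear in β); cycloidal s = h·(r − sin(2πr)/(2π)); simple-harmonic s = (h/2)(1 − cos(πr))
β=20°: printed 2.3620 | uniform 6.5000, cycloidal 2.3620, simple-harmonic 3.8076
β=28°: printed 5.7523 | uniform 9.1000, cycloidal 5.7523, simple-harmonic 7.0981
β=36°: printed 10.4213 | uniform 11.7000, cycloidal 10.4213, simple-harmonic 10.9664
β=56°: printed 22.1355 | uniform 18.2000, cycloidal 22.1355, simple-harmonic 20.6412
β=64°: printed 24.7355 | uniform 20.8000, cycloidal 24.7355, simple-harmonic 23.5172
only one law matches every sample → cycloidal

cycloidal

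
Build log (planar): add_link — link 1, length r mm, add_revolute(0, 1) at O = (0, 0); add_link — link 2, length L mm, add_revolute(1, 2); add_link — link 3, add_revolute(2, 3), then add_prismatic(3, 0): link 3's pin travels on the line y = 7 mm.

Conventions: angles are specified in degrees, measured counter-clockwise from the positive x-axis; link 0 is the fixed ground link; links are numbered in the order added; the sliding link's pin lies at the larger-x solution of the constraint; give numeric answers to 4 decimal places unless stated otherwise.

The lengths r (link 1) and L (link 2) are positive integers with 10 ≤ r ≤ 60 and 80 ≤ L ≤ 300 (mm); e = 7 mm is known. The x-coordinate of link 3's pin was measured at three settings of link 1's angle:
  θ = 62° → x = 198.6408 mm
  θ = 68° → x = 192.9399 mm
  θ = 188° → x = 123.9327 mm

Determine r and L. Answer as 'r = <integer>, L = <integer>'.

constraint per measurement: (x − r cos θ)² + (r sin θ − e)² = L²
subtracting the θ₁ and θ₂ equations cancels the r² and L² terms:
r = (x₁² − x₂²) / (2[(x₁cos θ₁ + e sin θ₁) − (x₂cos θ₂ + e sin θ₂)]) = 54.0001 → r = 54
L² = (x₁ − r cos θ₁)² + (r sin θ₁ − e)² = 31683.9887 → L = 178.0000 → L = 178
check at θ₃=188°: x = 123.9327 (printed 123.9327) ✓

r = 54, L = 178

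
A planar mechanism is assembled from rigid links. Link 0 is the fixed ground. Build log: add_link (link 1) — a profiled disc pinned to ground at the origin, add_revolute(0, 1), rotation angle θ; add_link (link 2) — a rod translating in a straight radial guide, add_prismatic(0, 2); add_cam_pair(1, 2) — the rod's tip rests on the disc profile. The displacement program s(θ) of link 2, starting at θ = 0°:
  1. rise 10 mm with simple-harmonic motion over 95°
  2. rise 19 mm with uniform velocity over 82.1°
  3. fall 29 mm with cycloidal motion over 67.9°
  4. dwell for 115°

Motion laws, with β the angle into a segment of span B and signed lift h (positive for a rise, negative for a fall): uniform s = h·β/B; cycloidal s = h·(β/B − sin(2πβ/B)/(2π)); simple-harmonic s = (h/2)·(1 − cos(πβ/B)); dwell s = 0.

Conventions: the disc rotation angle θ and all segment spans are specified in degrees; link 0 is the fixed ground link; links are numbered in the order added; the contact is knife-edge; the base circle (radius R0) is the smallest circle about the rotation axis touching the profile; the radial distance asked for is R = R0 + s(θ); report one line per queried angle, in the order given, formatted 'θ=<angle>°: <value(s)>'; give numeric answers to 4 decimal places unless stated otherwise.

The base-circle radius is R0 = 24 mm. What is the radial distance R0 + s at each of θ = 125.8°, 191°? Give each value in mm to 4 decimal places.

seg 1 [0°–95°] simple-harmonic, h=10: full span → s += 10 → s = 10.0000
seg 2 [95°–177.1°] uniform, h=19: θ=125.8° here. β=30.8, B=82.1. 19·30.8/82.1 = 7.1279 → s = 17.1279
seg 2 [95°–177.1°] uniform, h=19: full span → s += 19 → s = 29.0000
seg 3 [177.1°–245°] cycloidal, h=-29: θ=191° here. β=13.9, B=67.9. -29·(0.2047 − sin(2π·0.2047)/(2π)) = -1.5068 → s = 27.4932
θ=125.8°: R = R0 + s = 24 + 17.1279 = 41.1279
θ=191°: R = R0 + s = 24 + 27.4932 = 51.4932

θ=125.8°: 41.1279
θ=191°: 51.4932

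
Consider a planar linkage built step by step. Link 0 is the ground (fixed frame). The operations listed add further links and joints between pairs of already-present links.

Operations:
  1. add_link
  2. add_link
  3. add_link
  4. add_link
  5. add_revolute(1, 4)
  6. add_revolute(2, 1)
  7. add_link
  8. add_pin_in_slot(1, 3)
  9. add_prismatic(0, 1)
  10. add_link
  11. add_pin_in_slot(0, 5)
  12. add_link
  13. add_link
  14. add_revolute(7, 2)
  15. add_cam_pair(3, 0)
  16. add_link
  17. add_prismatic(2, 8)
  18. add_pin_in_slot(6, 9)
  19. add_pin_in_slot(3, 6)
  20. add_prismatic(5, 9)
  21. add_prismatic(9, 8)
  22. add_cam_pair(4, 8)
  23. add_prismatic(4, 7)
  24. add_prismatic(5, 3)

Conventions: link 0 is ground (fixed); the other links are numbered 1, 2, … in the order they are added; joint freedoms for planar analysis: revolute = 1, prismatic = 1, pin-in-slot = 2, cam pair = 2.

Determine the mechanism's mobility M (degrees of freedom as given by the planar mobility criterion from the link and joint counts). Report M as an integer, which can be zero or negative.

(L,J1,J2)=(1,0,0); link0 fixed
link1: (2,0,0)
link2: (3,0,0)
link3: (4,0,0)
link4: (5,0,0)
R 1-4 [J1]: (5,1,0)
R 2-1 [J1]: (5,2,0)
link5: (6,2,0)
PS 1-3 [J2]: (6,2,1)
P 0-1 [J1]: (6,3,1)
link6: (7,3,1)
PS 0-5 [J2]: (7,3,2)
link7: (8,3,2)
link8: (9,3,2)
R 7-2 [J1]: (9,4,2)
C 3-0 [J2]: (9,4,3)
link9: (10,4,3)
P 2-8 [J1]: (10,5,3)
PS 6-9 [J2]: (10,5,4)
PS 3-6 [J2]: (10,5,5)
P 5-9 [J1]: (10,6,5)
P 9-8 [J1]: (10,7,5)
C 4-8 [J2]: (10,7,6)
P 4-7 [J1]: (10,8,6)
P 5-3 [J1]: (10,9,6)
Grübler: 3·9 − 2·9 − 6 = 3

M = 3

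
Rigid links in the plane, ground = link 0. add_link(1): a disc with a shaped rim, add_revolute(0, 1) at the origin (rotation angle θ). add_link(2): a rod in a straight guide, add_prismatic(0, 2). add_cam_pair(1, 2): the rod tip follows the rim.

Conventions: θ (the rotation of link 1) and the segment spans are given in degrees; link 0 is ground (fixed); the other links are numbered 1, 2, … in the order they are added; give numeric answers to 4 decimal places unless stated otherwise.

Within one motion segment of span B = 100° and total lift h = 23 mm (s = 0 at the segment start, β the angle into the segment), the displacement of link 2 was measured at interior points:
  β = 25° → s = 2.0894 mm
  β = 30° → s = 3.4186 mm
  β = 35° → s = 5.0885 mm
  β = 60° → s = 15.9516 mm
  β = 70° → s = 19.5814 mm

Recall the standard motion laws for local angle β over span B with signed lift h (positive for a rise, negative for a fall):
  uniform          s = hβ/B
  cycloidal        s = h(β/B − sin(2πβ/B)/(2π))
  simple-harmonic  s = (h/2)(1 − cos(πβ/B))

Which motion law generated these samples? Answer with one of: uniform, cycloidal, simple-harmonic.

candidates at β/B = r: uniform s = h·r (linear in β); cycloidal s = h·(r − sin(2πr)/(2π)); simple-harmonic s = (h/2)(1 − cos(πr))
β=25°: printed 2.0894 | uniform 5.7500, cycloidal 2.0894, simple-harmonic 3.3683
β=30°: printed 3.4186 | uniform 6.9000, cycloidal 3.4186, simple-harmonic 4.7405
β=35°: printed 5.0885 | uniform 8.0500, cycloidal 5.0885, simple-harmonic 6.2791
β=60°: printed 15.9516 | uniform 13.8000, cycloidal 15.9516, simple-harmonic 15.0537
β=70°: printed 19.5814 | uniform 16.1000, cycloidal 19.5814, simple-harmonic 18.2595
only one law matches every sample → cycloidal

cycloidal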